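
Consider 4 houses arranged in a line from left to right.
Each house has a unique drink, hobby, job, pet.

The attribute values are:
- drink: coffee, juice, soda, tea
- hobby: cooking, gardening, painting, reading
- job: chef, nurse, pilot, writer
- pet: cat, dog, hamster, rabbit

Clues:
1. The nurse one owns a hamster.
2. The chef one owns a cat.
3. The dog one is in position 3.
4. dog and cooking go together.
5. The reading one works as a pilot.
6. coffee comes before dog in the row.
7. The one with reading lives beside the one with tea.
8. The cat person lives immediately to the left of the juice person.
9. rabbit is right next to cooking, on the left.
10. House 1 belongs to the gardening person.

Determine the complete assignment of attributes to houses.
Solution:

House | Drink | Hobby | Job | Pet
---------------------------------
  1   | coffee | gardening | chef | cat
  2   | juice | reading | pilot | rabbit
  3   | tea | cooking | writer | dog
  4   | soda | painting | nurse | hamster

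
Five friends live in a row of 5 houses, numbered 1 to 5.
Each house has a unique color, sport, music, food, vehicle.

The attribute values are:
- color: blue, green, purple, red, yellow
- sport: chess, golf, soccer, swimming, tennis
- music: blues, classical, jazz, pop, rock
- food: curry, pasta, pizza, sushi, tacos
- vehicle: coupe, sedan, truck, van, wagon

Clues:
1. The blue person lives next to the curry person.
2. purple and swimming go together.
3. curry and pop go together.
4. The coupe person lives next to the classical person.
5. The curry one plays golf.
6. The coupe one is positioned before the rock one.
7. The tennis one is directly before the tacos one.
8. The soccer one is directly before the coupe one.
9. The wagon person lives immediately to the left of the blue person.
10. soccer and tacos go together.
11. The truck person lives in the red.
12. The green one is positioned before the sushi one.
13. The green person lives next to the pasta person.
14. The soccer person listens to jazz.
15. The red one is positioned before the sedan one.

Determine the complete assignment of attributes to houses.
Solution:

House | Color | Sport | Music | Food | Vehicle
----------------------------------------------
  1   | yellow | tennis | blues | pizza | wagon
  2   | blue | soccer | jazz | tacos | van
  3   | green | golf | pop | curry | coupe
  4   | red | chess | classical | pasta | truck
  5   | purple | swimming | rock | sushi | sedan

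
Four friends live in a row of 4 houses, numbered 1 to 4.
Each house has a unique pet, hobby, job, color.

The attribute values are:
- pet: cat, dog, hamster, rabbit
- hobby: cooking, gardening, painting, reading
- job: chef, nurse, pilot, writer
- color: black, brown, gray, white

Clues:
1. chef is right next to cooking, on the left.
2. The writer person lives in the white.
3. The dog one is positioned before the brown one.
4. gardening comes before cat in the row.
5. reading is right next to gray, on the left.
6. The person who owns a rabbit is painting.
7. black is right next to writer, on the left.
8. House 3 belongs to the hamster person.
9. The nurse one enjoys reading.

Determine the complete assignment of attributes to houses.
Solution:

House | Pet | Hobby | Job | Color
---------------------------------
  1   | dog | gardening | chef | black
  2   | cat | cooking | writer | white
  3   | hamster | reading | nurse | brown
  4   | rabbit | painting | pilot | gray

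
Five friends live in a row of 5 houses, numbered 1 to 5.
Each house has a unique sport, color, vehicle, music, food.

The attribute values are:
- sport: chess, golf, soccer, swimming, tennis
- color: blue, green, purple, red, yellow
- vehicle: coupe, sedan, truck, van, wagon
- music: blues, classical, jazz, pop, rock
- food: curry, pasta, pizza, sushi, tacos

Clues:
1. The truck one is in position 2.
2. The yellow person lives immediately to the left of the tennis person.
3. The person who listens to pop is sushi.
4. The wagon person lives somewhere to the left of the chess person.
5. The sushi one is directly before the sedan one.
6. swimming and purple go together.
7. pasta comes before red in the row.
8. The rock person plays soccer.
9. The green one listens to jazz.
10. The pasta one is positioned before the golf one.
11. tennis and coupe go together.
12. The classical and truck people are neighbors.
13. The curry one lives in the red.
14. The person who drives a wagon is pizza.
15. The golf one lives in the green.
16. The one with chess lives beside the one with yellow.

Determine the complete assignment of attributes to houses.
Solution:

House | Sport | Color | Vehicle | Music | Food
----------------------------------------------
  1   | swimming | purple | wagon | classical | pizza
  2   | chess | blue | truck | pop | sushi
  3   | soccer | yellow | sedan | rock | pasta
  4   | tennis | red | coupe | blues | curry
  5   | golf | green | van | jazz | tacos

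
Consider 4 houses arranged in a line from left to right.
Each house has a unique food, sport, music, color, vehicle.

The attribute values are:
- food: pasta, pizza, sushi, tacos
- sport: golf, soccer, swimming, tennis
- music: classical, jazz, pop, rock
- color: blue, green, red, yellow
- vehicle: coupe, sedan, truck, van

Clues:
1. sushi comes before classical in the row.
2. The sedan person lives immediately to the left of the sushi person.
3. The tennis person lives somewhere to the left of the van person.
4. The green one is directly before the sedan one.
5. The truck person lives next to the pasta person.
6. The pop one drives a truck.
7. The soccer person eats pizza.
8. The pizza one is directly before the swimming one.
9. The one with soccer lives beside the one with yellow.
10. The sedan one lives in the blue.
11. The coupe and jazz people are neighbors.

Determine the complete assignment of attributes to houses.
Solution:

House | Food | Sport | Music | Color | Vehicle
----------------------------------------------
  1   | tacos | tennis | rock | green | coupe
  2   | pizza | soccer | jazz | blue | sedan
  3   | sushi | swimming | pop | yellow | truck
  4   | pasta | golf | classical | red | van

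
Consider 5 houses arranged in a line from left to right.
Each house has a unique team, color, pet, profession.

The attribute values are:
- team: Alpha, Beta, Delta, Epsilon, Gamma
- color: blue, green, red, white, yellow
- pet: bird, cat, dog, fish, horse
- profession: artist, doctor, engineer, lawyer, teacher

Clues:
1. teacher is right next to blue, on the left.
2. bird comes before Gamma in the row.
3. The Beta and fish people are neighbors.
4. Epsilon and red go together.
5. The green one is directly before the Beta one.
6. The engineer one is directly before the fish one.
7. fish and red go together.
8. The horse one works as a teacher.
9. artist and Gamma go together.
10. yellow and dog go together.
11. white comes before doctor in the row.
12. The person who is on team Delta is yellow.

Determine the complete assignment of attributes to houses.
Solution:

House | Team | Color | Pet | Profession
---------------------------------------
  1   | Alpha | green | horse | teacher
  2   | Beta | blue | bird | engineer
  3   | Epsilon | red | fish | lawyer
  4   | Gamma | white | cat | artist
  5   | Delta | yellow | dog | doctor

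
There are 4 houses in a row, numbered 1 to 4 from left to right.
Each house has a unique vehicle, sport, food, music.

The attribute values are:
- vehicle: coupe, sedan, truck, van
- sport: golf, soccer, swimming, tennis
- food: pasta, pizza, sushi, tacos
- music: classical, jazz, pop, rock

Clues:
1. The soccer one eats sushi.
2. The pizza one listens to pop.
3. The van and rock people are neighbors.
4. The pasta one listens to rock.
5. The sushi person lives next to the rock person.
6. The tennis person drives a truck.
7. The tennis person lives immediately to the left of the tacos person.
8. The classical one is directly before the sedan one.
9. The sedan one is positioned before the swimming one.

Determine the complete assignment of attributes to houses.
Solution:

House | Vehicle | Sport | Food | Music
--------------------------------------
  1   | van | soccer | sushi | classical
  2   | sedan | golf | pasta | rock
  3   | truck | tennis | pizza | pop
  4   | coupe | swimming | tacos | jazz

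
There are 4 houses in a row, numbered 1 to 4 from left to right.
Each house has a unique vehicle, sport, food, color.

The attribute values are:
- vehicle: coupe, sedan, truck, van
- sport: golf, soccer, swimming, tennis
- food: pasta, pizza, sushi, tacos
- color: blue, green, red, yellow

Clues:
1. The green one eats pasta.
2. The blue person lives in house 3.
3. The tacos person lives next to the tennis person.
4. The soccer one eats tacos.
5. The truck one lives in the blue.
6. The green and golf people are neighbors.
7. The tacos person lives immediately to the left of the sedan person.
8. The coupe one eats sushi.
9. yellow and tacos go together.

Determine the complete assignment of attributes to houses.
Solution:

House | Vehicle | Sport | Food | Color
--------------------------------------
  1   | van | soccer | tacos | yellow
  2   | sedan | tennis | pasta | green
  3   | truck | golf | pizza | blue
  4   | coupe | swimming | sushi | red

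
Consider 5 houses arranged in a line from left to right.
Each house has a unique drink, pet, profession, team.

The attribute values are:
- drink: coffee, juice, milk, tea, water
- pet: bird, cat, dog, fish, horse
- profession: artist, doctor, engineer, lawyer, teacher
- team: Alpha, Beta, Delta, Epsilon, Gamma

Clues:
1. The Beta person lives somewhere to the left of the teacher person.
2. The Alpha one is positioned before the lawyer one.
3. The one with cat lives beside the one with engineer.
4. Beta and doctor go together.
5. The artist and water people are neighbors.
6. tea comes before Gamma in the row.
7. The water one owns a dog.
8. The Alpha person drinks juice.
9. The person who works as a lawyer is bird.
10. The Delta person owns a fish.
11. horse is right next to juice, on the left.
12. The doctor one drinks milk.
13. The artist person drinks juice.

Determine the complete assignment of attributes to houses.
Solution:

House | Drink | Pet | Profession | Team
---------------------------------------
  1   | milk | horse | doctor | Beta
  2   | juice | cat | artist | Alpha
  3   | water | dog | engineer | Epsilon
  4   | tea | fish | teacher | Delta
  5   | coffee | bird | lawyer | Gamma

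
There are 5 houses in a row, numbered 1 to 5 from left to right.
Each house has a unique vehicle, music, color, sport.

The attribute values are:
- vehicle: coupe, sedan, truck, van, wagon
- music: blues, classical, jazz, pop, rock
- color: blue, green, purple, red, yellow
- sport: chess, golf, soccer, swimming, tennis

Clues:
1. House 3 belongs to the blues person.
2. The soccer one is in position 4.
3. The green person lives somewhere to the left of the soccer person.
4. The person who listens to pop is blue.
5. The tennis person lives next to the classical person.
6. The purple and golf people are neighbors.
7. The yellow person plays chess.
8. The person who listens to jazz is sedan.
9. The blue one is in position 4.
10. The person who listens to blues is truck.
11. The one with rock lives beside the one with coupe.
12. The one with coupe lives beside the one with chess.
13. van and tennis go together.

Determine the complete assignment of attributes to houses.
Solution:

House | Vehicle | Music | Color | Sport
---------------------------------------
  1   | van | rock | purple | tennis
  2   | coupe | classical | green | golf
  3   | truck | blues | yellow | chess
  4   | wagon | pop | blue | soccer
  5   | sedan | jazz | red | swimming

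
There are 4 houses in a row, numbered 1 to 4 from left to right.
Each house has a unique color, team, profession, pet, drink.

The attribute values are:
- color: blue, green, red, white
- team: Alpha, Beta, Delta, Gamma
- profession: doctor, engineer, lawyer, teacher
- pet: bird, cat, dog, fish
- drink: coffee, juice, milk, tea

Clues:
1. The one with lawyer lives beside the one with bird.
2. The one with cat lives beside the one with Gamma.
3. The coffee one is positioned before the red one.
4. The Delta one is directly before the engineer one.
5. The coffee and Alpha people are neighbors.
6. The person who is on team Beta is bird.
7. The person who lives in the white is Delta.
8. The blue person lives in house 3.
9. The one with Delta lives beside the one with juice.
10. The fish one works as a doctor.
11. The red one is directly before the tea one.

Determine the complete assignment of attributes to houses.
Solution:

House | Color | Team | Profession | Pet | Drink
-----------------------------------------------
  1   | white | Delta | doctor | fish | coffee
  2   | red | Alpha | engineer | cat | juice
  3   | blue | Gamma | lawyer | dog | tea
  4   | green | Beta | teacher | bird | milk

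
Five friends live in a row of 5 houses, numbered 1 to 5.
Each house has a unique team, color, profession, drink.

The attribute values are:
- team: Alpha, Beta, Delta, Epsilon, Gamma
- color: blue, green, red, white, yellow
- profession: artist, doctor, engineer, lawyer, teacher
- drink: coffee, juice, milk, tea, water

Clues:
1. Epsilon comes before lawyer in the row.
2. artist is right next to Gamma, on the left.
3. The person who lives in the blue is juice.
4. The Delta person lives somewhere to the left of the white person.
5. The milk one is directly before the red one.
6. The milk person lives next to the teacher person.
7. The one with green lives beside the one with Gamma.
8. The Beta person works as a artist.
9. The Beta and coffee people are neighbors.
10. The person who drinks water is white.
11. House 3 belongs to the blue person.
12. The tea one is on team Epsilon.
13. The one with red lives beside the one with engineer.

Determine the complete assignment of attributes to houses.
Solution:

House | Team | Color | Profession | Drink
-----------------------------------------
  1   | Beta | green | artist | milk
  2   | Gamma | red | teacher | coffee
  3   | Delta | blue | engineer | juice
  4   | Epsilon | yellow | doctor | tea
  5   | Alpha | white | lawyer | water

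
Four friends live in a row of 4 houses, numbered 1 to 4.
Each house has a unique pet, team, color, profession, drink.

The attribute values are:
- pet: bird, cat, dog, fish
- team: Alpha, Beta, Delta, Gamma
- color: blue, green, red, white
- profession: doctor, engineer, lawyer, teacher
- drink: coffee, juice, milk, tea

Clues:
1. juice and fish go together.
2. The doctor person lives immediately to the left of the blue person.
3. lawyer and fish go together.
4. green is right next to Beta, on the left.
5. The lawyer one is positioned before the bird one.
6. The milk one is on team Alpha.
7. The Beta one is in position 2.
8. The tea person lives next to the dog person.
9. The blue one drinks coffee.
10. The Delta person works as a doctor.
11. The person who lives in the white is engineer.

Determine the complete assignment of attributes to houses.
Solution:

House | Pet | Team | Color | Profession | Drink
-----------------------------------------------
  1   | cat | Delta | green | doctor | tea
  2   | dog | Beta | blue | teacher | coffee
  3   | fish | Gamma | red | lawyer | juice
  4   | bird | Alpha | white | engineer | milk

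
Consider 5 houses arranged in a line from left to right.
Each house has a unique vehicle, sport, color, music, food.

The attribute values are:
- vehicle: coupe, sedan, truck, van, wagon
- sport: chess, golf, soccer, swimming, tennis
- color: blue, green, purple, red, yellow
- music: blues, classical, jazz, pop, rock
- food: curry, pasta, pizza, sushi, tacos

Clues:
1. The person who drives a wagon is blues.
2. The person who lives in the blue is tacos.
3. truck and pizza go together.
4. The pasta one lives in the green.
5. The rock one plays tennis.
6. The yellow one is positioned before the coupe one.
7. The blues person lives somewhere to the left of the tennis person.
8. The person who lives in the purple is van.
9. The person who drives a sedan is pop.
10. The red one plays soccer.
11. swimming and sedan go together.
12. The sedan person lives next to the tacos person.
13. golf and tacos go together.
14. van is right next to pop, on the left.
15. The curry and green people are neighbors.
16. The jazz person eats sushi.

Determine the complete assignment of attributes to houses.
Solution:

House | Vehicle | Sport | Color | Music | Food
----------------------------------------------
  1   | van | chess | purple | classical | curry
  2   | sedan | swimming | green | pop | pasta
  3   | wagon | golf | blue | blues | tacos
  4   | truck | tennis | yellow | rock | pizza
  5   | coupe | soccer | red | jazz | sushi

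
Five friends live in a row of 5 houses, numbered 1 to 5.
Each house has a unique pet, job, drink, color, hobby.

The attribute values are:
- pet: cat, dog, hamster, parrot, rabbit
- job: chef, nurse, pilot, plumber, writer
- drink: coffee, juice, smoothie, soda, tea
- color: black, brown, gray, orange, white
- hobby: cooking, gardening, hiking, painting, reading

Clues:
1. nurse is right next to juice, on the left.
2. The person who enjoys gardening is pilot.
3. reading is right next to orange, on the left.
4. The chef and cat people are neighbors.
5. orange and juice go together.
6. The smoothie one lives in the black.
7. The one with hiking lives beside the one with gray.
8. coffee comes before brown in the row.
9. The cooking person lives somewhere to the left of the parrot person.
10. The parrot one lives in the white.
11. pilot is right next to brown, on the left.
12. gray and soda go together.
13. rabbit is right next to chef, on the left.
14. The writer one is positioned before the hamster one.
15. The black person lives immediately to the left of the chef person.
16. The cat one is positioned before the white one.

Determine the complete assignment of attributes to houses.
Solution:

House | Pet | Job | Drink | Color | Hobby
-----------------------------------------
  1   | rabbit | nurse | smoothie | black | reading
  2   | dog | chef | juice | orange | hiking
  3   | cat | writer | soda | gray | cooking
  4   | parrot | pilot | coffee | white | gardening
  5   | hamster | plumber | tea | brown | painting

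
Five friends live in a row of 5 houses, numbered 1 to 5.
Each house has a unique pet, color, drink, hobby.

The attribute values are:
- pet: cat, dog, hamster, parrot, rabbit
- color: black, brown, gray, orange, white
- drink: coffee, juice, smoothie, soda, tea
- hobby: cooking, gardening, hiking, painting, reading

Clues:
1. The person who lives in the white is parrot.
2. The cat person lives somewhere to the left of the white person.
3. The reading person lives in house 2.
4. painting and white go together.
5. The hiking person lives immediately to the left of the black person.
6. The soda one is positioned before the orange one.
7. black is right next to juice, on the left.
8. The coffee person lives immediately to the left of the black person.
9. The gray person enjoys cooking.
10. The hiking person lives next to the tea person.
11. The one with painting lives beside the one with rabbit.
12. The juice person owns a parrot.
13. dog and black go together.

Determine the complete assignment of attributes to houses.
Solution:

House | Pet | Color | Drink | Hobby
-----------------------------------
  1   | cat | brown | coffee | hiking
  2   | dog | black | tea | reading
  3   | parrot | white | juice | painting
  4   | rabbit | gray | soda | cooking
  5   | hamster | orange | smoothie | gardening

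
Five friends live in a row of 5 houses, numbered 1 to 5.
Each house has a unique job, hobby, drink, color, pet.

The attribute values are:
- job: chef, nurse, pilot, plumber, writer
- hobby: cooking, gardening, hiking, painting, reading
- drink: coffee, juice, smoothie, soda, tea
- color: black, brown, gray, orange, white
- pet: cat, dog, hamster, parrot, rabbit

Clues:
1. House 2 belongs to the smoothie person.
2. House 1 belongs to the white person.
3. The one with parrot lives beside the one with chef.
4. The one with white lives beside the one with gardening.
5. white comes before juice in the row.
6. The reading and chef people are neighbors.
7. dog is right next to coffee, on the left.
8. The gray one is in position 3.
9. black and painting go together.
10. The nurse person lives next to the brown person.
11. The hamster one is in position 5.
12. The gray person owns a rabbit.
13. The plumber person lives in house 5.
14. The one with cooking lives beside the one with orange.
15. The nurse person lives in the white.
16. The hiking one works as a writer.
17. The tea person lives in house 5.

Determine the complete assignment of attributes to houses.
Solution:

House | Job | Hobby | Drink | Color | Pet
-----------------------------------------
  1   | nurse | reading | soda | white | parrot
  2   | chef | gardening | smoothie | brown | dog
  3   | pilot | cooking | coffee | gray | rabbit
  4   | writer | hiking | juice | orange | cat
  5   | plumber | painting | tea | black | hamster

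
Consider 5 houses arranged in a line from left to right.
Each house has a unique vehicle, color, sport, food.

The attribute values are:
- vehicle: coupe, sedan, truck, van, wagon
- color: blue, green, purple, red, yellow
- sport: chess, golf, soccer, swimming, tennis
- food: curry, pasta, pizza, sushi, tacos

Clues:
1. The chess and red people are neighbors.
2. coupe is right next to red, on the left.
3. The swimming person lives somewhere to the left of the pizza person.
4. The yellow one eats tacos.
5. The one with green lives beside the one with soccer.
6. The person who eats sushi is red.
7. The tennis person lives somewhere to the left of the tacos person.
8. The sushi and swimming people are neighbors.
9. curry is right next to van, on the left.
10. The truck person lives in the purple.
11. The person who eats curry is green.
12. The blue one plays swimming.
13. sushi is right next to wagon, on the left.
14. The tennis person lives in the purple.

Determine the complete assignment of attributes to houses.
Solution:

House | Vehicle | Color | Sport | Food
--------------------------------------
  1   | coupe | green | chess | curry
  2   | van | red | soccer | sushi
  3   | wagon | blue | swimming | pasta
  4   | truck | purple | tennis | pizza
  5   | sedan | yellow | golf | tacos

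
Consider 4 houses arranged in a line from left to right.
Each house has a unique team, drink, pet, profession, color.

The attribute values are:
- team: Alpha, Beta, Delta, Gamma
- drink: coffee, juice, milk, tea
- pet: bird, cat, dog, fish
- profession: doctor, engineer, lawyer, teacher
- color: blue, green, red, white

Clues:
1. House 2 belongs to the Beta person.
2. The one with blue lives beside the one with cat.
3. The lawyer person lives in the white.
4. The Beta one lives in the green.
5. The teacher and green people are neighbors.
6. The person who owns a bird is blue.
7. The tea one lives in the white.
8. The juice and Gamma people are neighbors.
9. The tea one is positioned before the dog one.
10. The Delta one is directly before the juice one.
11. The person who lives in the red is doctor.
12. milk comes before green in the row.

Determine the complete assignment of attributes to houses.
Solution:

House | Team | Drink | Pet | Profession | Color
-----------------------------------------------
  1   | Delta | milk | bird | teacher | blue
  2   | Beta | juice | cat | engineer | green
  3   | Gamma | tea | fish | lawyer | white
  4   | Alpha | coffee | dog | doctor | red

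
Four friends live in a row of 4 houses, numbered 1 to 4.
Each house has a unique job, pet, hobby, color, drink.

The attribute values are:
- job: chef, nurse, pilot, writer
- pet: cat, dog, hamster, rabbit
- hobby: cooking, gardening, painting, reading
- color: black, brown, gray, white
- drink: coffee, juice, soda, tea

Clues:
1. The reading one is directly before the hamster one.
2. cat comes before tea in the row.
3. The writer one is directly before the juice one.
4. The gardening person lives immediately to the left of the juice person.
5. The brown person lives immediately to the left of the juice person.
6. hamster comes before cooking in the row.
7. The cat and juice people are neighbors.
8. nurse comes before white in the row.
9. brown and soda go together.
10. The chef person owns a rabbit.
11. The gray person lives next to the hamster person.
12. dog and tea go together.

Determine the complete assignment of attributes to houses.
Solution:

House | Job | Pet | Hobby | Color | Drink
-----------------------------------------
  1   | writer | cat | gardening | brown | soda
  2   | chef | rabbit | reading | gray | juice
  3   | nurse | hamster | painting | black | coffee
  4   | pilot | dog | cooking | white | tea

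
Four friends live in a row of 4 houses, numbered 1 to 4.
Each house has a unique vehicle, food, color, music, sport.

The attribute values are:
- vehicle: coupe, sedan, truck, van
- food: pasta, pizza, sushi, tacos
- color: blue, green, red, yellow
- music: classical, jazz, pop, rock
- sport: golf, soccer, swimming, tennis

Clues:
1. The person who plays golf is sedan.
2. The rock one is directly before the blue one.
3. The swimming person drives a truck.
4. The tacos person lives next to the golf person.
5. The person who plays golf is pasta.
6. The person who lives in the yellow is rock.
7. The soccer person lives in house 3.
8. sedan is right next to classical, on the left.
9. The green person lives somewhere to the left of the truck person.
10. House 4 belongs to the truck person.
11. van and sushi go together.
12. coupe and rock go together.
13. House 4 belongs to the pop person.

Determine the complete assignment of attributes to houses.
Solution:

House | Vehicle | Food | Color | Music | Sport
----------------------------------------------
  1   | coupe | tacos | yellow | rock | tennis
  2   | sedan | pasta | blue | jazz | golf
  3   | van | sushi | green | classical | soccer
  4   | truck | pizza | red | pop | swimming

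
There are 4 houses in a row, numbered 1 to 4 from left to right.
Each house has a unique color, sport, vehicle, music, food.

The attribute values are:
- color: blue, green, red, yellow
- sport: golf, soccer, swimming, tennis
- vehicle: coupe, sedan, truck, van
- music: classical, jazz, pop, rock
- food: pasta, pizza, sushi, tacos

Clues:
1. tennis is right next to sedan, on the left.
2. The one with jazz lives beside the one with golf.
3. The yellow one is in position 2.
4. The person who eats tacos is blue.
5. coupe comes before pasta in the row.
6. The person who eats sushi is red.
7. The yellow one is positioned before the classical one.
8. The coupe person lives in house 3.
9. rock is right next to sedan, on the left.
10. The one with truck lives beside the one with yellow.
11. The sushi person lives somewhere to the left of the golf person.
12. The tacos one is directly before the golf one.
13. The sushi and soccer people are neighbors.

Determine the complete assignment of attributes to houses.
Solution:

House | Color | Sport | Vehicle | Music | Food
----------------------------------------------
  1   | red | tennis | truck | rock | sushi
  2   | yellow | soccer | sedan | pop | pizza
  3   | blue | swimming | coupe | jazz | tacos
  4   | green | golf | van | classical | pasta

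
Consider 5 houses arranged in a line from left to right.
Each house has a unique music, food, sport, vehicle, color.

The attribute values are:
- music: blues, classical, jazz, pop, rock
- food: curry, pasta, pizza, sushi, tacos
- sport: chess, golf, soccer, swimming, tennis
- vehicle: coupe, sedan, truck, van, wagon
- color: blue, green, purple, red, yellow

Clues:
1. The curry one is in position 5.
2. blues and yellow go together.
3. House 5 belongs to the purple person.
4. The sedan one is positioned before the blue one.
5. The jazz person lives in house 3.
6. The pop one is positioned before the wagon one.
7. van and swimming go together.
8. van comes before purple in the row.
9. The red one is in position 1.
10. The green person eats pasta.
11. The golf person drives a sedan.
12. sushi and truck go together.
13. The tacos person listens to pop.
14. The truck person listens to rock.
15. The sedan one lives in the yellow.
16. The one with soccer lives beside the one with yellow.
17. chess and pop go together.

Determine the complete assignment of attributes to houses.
Solution:

House | Music | Food | Sport | Vehicle | Color
----------------------------------------------
  1   | rock | sushi | soccer | truck | red
  2   | blues | pizza | golf | sedan | yellow
  3   | jazz | pasta | swimming | van | green
  4   | pop | tacos | chess | coupe | blue
  5   | classical | curry | tennis | wagon | purple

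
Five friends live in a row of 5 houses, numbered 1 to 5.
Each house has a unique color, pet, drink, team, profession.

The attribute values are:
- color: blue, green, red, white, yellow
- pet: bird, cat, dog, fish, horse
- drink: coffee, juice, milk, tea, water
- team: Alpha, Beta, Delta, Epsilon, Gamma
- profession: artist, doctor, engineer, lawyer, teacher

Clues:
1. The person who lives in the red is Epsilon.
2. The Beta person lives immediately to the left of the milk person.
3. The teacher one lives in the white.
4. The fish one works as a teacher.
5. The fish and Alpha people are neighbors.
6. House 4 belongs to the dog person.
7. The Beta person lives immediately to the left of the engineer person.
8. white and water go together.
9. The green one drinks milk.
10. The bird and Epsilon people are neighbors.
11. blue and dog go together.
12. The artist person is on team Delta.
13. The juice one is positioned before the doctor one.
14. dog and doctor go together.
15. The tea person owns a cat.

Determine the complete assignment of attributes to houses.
Solution:

House | Color | Pet | Drink | Team | Profession
-----------------------------------------------
  1   | white | fish | water | Beta | teacher
  2   | green | bird | milk | Alpha | engineer
  3   | red | horse | juice | Epsilon | lawyer
  4   | blue | dog | coffee | Gamma | doctor
  5   | yellow | cat | tea | Delta | artist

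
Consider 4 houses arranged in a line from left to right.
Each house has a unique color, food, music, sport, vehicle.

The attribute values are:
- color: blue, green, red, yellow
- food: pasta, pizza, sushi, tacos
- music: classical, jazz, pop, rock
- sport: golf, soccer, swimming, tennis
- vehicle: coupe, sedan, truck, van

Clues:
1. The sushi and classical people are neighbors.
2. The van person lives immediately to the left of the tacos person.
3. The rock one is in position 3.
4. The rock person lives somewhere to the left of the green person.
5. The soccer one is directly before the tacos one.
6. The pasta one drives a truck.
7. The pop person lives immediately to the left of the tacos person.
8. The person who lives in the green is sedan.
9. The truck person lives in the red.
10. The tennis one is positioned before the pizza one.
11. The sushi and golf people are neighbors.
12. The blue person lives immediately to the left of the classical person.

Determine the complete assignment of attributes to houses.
Solution:

House | Color | Food | Music | Sport | Vehicle
----------------------------------------------
  1   | blue | sushi | pop | soccer | van
  2   | yellow | tacos | classical | golf | coupe
  3   | red | pasta | rock | tennis | truck
  4   | green | pizza | jazz | swimming | sedan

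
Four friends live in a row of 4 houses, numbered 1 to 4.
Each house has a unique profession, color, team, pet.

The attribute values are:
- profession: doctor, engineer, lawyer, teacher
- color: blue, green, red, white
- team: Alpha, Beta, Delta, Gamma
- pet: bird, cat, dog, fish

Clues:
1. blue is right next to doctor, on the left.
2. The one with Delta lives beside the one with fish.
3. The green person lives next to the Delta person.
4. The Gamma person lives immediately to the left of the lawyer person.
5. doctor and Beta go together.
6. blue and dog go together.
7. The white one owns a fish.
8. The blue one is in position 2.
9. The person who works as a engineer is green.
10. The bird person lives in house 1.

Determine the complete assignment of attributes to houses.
Solution:

House | Profession | Color | Team | Pet
---------------------------------------
  1   | engineer | green | Gamma | bird
  2   | lawyer | blue | Delta | dog
  3   | doctor | white | Beta | fish
  4   | teacher | red | Alpha | cat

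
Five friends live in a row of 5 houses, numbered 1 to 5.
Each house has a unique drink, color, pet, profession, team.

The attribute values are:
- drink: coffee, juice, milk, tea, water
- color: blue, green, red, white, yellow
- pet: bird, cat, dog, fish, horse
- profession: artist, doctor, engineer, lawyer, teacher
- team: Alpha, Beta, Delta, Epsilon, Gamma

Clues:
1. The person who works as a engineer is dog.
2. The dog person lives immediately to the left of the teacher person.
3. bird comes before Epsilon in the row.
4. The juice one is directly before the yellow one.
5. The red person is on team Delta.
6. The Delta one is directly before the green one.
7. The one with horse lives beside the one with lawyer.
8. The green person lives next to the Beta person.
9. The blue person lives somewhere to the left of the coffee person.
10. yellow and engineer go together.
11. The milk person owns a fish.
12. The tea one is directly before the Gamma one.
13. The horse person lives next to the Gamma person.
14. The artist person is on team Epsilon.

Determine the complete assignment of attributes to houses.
Solution:

House | Drink | Color | Pet | Profession | Team
-----------------------------------------------
  1   | tea | red | horse | doctor | Delta
  2   | juice | green | bird | lawyer | Gamma
  3   | water | yellow | dog | engineer | Beta
  4   | milk | blue | fish | teacher | Alpha
  5   | coffee | white | cat | artist | Epsilon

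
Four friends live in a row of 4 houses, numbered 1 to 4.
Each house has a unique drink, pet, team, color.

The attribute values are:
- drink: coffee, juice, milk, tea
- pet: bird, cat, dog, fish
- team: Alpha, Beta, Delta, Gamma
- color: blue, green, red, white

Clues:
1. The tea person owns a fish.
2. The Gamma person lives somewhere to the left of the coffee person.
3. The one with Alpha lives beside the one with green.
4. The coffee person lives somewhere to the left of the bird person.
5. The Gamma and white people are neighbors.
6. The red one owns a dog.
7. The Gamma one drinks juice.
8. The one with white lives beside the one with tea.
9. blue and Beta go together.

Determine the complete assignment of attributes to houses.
Solution:

House | Drink | Pet | Team | Color
----------------------------------
  1   | juice | dog | Gamma | red
  2   | coffee | cat | Alpha | white
  3   | tea | fish | Delta | green
  4   | milk | bird | Beta | blue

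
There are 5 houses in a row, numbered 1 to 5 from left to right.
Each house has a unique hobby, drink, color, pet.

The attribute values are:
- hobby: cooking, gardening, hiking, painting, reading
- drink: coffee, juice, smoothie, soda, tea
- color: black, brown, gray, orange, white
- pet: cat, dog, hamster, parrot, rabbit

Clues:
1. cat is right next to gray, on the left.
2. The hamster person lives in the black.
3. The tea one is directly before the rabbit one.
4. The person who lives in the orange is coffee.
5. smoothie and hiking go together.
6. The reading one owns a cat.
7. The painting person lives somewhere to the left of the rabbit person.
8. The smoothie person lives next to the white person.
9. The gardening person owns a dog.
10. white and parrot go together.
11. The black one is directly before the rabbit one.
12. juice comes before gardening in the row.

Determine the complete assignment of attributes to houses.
Solution:

House | Hobby | Drink | Color | Pet
-----------------------------------
  1   | painting | tea | black | hamster
  2   | hiking | smoothie | brown | rabbit
  3   | cooking | juice | white | parrot
  4   | reading | coffee | orange | cat
  5   | gardening | soda | gray | dog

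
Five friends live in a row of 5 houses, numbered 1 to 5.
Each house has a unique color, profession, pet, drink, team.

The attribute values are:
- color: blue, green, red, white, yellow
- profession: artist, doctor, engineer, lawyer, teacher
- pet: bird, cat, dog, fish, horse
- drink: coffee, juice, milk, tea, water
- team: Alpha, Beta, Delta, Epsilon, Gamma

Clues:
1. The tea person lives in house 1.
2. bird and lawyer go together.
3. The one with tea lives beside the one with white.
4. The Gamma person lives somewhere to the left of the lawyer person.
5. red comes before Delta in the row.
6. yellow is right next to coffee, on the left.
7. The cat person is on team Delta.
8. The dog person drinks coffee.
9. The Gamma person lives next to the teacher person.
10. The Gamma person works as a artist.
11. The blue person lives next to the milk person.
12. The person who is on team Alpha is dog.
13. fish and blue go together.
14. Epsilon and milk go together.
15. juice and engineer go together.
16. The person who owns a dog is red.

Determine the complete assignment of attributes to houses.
Solution:

House | Color | Profession | Pet | Drink | Team
-----------------------------------------------
  1   | blue | artist | fish | tea | Gamma
  2   | white | teacher | horse | milk | Epsilon
  3   | yellow | lawyer | bird | water | Beta
  4   | red | doctor | dog | coffee | Alpha
  5   | green | engineer | cat | juice | Delta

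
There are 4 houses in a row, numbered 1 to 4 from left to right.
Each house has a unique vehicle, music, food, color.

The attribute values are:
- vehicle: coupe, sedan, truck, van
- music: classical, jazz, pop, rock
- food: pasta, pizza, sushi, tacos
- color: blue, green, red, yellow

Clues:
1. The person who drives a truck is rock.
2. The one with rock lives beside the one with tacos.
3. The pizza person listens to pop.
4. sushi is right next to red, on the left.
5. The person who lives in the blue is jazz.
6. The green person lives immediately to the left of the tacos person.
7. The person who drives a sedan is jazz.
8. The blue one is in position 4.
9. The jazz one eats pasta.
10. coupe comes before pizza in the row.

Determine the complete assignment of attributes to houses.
Solution:

House | Vehicle | Music | Food | Color
--------------------------------------
  1   | truck | rock | sushi | green
  2   | coupe | classical | tacos | red
  3   | van | pop | pizza | yellow
  4   | sedan | jazz | pasta | blue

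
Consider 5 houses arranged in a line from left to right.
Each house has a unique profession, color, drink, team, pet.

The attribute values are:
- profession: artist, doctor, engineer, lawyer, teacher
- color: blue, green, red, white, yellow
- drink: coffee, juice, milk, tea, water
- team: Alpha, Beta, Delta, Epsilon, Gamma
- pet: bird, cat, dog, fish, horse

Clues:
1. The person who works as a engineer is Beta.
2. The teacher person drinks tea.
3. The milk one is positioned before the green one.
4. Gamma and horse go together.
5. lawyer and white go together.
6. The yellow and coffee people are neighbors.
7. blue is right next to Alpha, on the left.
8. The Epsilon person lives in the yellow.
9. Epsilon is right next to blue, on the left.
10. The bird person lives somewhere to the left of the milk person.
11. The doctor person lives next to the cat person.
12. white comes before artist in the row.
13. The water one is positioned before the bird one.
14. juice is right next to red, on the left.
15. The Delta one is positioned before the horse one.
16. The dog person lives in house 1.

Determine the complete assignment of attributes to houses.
Solution:

House | Profession | Color | Drink | Team | Pet
-----------------------------------------------
  1   | doctor | yellow | water | Epsilon | dog
  2   | engineer | blue | coffee | Beta | cat
  3   | lawyer | white | juice | Alpha | bird
  4   | artist | red | milk | Delta | fish
  5   | teacher | green | tea | Gamma | horse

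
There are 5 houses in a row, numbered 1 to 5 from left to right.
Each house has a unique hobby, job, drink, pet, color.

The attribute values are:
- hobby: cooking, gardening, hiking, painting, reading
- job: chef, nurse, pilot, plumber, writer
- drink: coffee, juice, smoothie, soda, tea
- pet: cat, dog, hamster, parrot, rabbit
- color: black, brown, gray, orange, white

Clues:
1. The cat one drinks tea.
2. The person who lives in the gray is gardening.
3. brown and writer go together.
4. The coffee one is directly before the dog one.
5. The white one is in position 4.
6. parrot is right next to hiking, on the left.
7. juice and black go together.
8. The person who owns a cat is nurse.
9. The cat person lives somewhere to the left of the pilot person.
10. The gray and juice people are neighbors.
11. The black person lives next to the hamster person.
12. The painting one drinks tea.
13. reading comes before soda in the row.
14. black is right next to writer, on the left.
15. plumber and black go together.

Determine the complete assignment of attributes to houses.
Solution:

House | Hobby | Job | Drink | Pet | Color
-----------------------------------------
  1   | gardening | chef | coffee | parrot | gray
  2   | hiking | plumber | juice | dog | black
  3   | reading | writer | smoothie | hamster | brown
  4   | painting | nurse | tea | cat | white
  5   | cooking | pilot | soda | rabbit | orange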